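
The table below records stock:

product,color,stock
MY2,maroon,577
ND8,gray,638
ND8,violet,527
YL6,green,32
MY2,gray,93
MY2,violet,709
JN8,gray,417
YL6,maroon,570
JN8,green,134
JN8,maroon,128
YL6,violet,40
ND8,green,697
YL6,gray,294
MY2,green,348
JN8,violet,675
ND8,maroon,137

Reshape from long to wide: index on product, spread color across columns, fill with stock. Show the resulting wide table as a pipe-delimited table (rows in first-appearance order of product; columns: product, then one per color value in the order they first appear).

| product | maroon | gray | violet | green |
| MY2 | 577 | 93 | 709 | 348 |
| ND8 | 137 | 638 | 527 | 697 |
| YL6 | 570 | 294 | 40 | 32 |
| JN8 | 128 | 417 | 675 | 134 |

Columns: product plus the 4 distinct color values (maroon, gray, violet, green).
For example, row MY2 column maroon takes stock=577 from the long row (MY2, maroon).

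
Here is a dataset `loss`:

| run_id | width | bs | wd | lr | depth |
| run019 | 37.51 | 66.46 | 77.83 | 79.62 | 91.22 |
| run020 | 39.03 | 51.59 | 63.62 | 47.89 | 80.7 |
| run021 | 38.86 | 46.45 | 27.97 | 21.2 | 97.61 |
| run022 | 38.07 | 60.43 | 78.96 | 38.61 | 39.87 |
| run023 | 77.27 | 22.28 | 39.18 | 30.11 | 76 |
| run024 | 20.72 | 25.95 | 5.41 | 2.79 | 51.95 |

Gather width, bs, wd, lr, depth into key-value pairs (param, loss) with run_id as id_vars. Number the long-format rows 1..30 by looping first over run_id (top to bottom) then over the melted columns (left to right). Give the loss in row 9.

30 rows total (6 × 5). Row 9: index ⌊(9-1)/5⌋ = 1 into run_id → run020; (9-1) mod 5 = 3 into the melted columns → lr.
So row 9 is (run020, lr, 47.89); loss = 47.89.

47.89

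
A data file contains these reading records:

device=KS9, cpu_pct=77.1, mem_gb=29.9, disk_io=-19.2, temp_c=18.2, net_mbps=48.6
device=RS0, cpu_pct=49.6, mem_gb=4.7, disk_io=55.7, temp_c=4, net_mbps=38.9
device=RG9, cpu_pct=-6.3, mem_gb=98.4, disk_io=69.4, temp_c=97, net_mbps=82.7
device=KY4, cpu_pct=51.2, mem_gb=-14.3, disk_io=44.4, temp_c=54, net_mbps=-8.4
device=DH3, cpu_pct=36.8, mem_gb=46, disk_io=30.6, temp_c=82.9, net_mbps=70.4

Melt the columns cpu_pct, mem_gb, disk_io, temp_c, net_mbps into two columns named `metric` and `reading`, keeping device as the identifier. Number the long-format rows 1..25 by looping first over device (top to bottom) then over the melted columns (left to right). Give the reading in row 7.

4.7

25 rows total (5 × 5). Row 7: index ⌊(7-1)/5⌋ = 1 into device → RS0; (7-1) mod 5 = 1 into the melted columns → mem_gb.
So row 7 is (RS0, mem_gb, 4.7); reading = 4.7.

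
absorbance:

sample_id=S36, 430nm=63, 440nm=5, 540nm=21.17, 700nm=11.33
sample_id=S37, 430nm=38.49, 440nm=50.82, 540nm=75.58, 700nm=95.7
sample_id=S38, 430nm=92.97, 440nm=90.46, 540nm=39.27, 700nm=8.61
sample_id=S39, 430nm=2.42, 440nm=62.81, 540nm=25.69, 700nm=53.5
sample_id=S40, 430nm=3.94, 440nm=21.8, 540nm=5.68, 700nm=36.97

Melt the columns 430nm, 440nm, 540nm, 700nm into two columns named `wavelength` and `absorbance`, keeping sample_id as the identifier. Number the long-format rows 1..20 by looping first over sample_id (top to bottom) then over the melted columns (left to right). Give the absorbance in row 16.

20 rows total (5 × 4). Row 16: index ⌊(16-1)/4⌋ = 3 into sample_id → S39; (16-1) mod 4 = 3 into the melted columns → 700nm.
So row 16 is (S39, 700nm, 53.5); absorbance = 53.5.

53.5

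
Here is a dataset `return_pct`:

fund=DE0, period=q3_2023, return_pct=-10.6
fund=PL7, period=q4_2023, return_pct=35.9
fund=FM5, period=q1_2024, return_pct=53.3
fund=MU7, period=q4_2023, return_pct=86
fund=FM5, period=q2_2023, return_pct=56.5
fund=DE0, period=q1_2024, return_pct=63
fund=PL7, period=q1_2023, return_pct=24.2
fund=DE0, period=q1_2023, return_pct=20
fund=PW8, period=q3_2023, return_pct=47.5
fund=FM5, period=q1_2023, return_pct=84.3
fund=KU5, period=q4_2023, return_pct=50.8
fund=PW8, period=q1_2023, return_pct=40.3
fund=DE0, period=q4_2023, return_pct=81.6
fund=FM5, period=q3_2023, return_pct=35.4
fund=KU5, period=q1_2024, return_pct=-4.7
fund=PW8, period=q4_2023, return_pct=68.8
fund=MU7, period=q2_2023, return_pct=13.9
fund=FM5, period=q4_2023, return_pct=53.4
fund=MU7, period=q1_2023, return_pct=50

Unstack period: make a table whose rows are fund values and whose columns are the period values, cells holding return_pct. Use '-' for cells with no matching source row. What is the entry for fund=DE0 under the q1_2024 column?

The long row with fund=DE0, period=q1_2024 has return_pct=63.

63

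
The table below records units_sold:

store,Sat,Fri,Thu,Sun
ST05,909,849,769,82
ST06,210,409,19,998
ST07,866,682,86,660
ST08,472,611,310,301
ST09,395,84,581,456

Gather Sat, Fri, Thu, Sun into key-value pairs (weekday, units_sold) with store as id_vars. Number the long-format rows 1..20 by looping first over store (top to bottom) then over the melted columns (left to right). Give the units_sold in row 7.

19

20 rows total (5 × 4). Row 7: index ⌊(7-1)/4⌋ = 1 into store → ST06; (7-1) mod 4 = 2 into the melted columns → Thu.
So row 7 is (ST06, Thu, 19); units_sold = 19.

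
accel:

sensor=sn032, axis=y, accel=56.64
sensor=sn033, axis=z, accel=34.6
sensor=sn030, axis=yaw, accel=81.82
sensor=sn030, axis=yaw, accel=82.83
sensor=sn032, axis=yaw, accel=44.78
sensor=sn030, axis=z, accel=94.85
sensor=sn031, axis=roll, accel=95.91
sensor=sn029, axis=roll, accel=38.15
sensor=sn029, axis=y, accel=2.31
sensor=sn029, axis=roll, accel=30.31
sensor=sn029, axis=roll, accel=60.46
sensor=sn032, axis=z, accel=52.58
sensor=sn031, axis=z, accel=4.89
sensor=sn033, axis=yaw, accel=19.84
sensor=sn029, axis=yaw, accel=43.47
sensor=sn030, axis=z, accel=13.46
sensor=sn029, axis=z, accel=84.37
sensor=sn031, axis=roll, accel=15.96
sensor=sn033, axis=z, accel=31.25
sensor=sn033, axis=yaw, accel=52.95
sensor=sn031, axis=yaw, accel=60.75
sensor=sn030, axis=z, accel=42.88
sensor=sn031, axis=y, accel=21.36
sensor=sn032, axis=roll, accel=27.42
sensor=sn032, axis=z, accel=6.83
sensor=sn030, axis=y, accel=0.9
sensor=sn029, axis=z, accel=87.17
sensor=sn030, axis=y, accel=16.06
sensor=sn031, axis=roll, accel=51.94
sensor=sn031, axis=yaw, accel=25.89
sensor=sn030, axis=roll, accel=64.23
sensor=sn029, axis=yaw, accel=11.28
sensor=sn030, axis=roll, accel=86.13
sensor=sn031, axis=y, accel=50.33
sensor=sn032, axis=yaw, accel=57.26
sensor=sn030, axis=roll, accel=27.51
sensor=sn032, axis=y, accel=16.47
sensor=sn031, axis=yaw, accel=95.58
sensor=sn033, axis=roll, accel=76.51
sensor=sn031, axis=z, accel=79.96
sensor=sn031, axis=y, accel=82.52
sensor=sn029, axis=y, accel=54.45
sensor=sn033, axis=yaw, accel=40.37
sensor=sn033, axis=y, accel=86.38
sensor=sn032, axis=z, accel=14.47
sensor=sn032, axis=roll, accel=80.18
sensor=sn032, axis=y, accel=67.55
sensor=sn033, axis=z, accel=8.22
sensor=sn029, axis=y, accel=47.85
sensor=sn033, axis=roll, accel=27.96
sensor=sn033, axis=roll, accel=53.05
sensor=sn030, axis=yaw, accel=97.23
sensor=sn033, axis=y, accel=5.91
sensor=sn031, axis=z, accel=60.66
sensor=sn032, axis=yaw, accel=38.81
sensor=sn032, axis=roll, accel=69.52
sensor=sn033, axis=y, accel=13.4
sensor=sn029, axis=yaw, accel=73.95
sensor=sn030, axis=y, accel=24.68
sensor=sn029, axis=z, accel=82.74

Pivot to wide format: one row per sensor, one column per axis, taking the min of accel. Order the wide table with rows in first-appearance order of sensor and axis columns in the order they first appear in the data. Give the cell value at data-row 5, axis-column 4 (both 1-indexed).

30.31

With rows in first-appearance order of sensor, row 5 is sensor=sn029. axis columns in first-appearance order: y, z, yaw, roll; column 4 is roll.
Long rows with sensor=sn029, axis=roll: min(38.15, 30.31, 60.46) = 30.31.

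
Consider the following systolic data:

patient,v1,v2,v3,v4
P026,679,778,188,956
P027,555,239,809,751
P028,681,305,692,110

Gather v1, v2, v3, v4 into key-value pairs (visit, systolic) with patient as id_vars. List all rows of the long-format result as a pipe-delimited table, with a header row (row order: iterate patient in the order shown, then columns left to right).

| patient | visit | systolic |
| P026 | v1 | 679 |
| P026 | v2 | 778 |
| P026 | v3 | 188 |
| P026 | v4 | 956 |
| P027 | v1 | 555 |
| P027 | v2 | 239 |
| P027 | v3 | 809 |
| P027 | v4 | 751 |
| P028 | v1 | 681 |
| P028 | v2 | 305 |
| P028 | v3 | 692 |
| P028 | v4 | 110 |

Each (patient, column) pair becomes one row: 3 × 4 = 12 rows.
For example, (P026, v1) → systolic=679.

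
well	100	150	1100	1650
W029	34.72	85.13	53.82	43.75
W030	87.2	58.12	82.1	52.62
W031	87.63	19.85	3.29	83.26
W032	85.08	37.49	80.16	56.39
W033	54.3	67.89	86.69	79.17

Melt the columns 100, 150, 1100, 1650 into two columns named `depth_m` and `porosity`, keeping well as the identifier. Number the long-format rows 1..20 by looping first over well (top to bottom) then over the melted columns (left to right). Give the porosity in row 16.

56.39

20 rows total (5 × 4). Row 16: index ⌊(16-1)/4⌋ = 3 into well → W032; (16-1) mod 4 = 3 into the melted columns → 1650.
So row 16 is (W032, 1650, 56.39); porosity = 56.39.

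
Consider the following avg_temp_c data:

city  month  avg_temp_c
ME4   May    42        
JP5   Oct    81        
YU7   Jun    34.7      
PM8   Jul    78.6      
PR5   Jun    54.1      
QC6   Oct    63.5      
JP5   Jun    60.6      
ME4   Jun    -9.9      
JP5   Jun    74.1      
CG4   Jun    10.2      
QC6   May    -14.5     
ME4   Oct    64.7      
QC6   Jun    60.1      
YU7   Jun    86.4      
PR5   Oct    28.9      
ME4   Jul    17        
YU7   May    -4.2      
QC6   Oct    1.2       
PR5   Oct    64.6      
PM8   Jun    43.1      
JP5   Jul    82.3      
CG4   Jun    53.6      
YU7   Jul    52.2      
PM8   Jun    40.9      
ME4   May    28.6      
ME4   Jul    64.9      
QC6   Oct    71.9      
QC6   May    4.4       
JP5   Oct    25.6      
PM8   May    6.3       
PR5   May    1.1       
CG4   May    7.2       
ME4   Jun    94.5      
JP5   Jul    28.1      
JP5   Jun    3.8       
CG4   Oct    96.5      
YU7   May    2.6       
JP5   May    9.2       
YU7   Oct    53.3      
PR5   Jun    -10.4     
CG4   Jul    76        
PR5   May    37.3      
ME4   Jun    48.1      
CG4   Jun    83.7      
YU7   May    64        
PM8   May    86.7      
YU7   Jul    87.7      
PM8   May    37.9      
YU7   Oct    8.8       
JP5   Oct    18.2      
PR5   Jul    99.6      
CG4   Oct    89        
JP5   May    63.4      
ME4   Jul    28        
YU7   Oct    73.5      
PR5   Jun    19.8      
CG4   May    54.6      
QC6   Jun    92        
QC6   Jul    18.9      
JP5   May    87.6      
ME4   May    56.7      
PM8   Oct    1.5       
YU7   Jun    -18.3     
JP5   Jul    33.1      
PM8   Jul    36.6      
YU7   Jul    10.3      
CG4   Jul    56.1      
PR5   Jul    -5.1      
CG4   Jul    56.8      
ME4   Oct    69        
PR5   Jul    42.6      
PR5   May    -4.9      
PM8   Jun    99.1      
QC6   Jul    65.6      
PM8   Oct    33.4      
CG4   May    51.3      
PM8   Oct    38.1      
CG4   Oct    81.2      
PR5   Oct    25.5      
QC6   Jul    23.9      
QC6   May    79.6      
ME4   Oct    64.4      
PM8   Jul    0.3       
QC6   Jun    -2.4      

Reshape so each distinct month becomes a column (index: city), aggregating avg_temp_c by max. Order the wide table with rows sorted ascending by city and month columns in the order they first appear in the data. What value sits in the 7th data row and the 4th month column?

87.7

With rows sorted ascending by city, row 7 is city=YU7. month columns in first-appearance order: May, Oct, Jun, Jul; column 4 is Jul.
Long rows with city=YU7, month=Jul: max(52.2, 87.7, 10.3) = 87.7.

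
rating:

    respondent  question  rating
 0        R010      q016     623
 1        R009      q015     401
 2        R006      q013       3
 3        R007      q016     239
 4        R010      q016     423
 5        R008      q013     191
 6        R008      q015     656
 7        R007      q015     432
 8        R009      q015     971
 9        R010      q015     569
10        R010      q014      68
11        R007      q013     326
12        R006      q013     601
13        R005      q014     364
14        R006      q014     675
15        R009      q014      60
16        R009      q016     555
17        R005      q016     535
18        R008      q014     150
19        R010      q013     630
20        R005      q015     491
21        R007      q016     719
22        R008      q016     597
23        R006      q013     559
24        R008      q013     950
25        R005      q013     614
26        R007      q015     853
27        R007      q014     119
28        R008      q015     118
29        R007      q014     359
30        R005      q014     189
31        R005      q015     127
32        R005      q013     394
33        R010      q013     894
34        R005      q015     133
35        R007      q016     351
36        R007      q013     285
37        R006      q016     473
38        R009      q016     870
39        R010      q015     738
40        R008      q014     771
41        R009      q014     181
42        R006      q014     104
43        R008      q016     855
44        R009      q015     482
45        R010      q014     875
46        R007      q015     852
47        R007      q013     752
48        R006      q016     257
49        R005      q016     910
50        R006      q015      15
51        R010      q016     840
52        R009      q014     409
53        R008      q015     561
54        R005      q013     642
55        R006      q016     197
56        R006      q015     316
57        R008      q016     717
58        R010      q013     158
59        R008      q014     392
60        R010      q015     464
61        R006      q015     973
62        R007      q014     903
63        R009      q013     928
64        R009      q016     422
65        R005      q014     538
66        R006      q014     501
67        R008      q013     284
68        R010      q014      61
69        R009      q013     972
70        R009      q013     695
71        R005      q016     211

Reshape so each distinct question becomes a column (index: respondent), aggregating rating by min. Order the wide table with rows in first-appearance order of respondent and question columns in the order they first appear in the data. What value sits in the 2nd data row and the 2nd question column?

401

With rows in first-appearance order of respondent, row 2 is respondent=R009. question columns in first-appearance order: q016, q015, q013, q014; column 2 is q015.
Long rows with respondent=R009, question=q015: min(401, 971, 482) = 401.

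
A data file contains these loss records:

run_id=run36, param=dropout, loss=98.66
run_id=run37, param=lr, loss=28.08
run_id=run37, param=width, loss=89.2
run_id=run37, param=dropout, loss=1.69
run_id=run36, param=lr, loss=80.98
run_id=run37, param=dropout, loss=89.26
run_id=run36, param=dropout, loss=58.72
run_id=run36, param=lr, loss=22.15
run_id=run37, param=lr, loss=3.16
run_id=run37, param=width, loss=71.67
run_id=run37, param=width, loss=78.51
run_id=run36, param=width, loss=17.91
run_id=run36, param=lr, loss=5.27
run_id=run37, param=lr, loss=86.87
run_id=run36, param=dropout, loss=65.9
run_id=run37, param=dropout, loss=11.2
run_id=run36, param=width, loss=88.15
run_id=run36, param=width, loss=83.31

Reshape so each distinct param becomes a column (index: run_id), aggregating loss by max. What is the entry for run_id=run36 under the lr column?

80.98

Rows with run_id=run36 and param=lr: loss values are 80.98, 22.15, 5.27.
max(80.98, 22.15, 5.27) = 80.98.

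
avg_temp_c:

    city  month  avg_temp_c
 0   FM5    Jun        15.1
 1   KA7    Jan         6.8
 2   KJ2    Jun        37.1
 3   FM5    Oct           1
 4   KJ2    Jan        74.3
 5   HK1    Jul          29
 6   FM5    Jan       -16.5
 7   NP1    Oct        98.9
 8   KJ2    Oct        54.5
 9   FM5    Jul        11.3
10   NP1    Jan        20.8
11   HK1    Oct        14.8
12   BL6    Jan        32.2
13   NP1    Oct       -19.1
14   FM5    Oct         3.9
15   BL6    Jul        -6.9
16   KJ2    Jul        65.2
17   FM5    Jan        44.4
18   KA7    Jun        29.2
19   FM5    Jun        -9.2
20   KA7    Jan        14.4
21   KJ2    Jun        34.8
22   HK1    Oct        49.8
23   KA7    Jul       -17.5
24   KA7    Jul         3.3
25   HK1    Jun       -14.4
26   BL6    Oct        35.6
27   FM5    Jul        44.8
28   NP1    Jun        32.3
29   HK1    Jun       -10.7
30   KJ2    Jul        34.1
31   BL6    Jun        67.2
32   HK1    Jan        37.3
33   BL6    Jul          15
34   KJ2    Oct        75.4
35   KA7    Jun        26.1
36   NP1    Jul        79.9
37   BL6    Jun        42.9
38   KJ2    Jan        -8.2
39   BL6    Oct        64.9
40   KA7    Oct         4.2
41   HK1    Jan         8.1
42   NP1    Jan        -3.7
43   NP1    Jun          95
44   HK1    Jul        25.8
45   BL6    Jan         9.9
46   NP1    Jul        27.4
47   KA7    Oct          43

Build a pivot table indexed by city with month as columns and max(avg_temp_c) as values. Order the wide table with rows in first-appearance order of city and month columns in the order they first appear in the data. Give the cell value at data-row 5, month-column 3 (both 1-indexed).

98.9

With rows in first-appearance order of city, row 5 is city=NP1. month columns in first-appearance order: Jun, Jan, Oct, Jul; column 3 is Oct.
Long rows with city=NP1, month=Oct: max(98.9, -19.1) = 98.9.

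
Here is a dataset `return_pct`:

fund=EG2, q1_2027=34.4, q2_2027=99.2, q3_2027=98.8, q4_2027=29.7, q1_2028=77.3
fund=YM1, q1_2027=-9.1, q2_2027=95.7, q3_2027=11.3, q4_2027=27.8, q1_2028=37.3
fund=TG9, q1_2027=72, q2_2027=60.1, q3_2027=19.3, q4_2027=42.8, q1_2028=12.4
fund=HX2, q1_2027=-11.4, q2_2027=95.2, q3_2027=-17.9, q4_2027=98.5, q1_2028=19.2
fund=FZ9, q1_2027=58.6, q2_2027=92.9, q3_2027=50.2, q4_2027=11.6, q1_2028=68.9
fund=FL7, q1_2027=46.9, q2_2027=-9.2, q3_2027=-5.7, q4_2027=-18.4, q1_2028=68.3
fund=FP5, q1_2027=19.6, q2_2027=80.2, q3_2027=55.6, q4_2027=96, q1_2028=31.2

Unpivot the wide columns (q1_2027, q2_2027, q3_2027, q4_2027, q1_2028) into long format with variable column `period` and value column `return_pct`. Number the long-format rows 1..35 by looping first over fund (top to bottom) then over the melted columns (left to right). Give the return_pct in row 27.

-9.2

35 rows total (7 × 5). Row 27: index ⌊(27-1)/5⌋ = 5 into fund → FL7; (27-1) mod 5 = 1 into the melted columns → q2_2027.
So row 27 is (FL7, q2_2027, -9.2); return_pct = -9.2.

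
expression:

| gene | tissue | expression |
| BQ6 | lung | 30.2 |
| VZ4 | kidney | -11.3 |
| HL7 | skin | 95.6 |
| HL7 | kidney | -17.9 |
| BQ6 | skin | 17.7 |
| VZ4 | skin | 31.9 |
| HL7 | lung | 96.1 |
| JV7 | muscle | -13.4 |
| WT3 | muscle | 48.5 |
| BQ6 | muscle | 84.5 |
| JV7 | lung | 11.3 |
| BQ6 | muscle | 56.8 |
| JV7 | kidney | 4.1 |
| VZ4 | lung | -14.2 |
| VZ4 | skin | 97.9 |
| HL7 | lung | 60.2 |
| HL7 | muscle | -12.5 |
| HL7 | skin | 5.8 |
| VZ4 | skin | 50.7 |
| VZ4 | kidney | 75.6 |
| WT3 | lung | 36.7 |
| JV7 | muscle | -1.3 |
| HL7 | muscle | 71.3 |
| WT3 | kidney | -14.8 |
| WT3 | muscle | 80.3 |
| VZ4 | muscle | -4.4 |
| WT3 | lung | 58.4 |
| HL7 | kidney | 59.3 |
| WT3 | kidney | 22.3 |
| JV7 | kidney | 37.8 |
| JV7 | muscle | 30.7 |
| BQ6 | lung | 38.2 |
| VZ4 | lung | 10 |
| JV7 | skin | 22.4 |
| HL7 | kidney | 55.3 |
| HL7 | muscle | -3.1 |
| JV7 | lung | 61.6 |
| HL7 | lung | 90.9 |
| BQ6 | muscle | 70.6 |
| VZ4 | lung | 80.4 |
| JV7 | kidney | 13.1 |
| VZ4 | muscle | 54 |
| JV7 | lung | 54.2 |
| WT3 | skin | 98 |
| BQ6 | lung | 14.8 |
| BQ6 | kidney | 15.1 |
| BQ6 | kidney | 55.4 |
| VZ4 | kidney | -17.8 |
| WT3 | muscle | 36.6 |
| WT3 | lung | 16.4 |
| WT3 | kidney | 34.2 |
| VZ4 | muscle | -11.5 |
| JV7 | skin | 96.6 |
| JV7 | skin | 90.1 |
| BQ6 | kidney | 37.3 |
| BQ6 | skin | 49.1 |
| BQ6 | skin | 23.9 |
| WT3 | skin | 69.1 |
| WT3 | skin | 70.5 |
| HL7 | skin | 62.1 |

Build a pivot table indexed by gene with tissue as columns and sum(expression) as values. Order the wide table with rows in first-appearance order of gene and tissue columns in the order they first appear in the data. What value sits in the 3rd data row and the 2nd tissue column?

96.7

With rows in first-appearance order of gene, row 3 is gene=HL7. tissue columns in first-appearance order: lung, kidney, skin, muscle; column 2 is kidney.
Long rows with gene=HL7, tissue=kidney: -17.9 + 59.3 + 55.3 = 96.7.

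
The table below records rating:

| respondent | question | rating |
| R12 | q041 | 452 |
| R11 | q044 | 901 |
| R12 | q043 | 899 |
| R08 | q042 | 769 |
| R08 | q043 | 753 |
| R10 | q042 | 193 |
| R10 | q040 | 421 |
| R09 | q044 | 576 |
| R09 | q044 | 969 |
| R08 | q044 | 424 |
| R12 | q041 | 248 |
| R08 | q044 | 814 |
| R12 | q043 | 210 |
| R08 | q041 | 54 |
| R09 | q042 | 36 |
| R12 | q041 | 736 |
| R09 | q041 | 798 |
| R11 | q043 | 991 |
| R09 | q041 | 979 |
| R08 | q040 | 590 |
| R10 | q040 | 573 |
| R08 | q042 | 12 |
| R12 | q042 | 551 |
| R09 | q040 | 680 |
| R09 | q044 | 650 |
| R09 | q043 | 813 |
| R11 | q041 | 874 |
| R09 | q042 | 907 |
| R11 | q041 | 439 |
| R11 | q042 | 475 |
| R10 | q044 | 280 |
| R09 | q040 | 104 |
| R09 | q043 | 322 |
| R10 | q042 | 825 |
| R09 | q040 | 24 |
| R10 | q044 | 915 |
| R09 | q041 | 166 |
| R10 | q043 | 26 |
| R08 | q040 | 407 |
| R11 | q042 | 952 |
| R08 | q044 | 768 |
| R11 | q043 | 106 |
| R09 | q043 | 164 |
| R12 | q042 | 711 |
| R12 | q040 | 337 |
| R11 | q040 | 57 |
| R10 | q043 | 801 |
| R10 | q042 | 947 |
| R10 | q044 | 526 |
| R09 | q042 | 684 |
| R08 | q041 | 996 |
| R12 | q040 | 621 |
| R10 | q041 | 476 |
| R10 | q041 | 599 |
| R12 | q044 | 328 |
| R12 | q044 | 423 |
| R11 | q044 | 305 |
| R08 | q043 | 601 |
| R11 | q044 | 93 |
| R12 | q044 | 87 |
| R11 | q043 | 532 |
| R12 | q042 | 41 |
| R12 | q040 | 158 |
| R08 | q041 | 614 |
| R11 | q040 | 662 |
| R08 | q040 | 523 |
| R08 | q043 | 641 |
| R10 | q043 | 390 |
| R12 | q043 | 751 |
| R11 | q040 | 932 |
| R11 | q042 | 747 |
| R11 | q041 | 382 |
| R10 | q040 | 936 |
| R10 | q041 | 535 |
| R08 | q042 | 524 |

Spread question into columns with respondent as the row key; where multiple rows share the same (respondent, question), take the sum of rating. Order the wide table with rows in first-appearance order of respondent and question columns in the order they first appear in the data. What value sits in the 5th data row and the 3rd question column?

1299

With rows in first-appearance order of respondent, row 5 is respondent=R09. question columns in first-appearance order: q041, q044, q043, q042, q040; column 3 is q043.
Long rows with respondent=R09, question=q043: 813 + 322 + 164 = 1299.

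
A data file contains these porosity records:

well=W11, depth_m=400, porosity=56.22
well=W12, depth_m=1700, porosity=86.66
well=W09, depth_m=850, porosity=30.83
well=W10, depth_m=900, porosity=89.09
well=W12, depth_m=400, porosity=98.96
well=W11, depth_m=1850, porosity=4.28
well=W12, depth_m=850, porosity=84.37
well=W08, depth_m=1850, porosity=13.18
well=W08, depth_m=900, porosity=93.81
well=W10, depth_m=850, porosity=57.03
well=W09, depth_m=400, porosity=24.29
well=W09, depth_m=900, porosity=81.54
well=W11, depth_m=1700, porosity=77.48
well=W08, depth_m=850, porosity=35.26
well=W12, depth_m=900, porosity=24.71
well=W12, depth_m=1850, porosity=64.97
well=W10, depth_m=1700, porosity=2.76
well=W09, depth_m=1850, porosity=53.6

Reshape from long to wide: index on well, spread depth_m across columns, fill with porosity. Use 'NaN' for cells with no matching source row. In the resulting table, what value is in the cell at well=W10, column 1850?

NaN

No long-format row has well=W10 and depth_m=1850, so the cell is NaN.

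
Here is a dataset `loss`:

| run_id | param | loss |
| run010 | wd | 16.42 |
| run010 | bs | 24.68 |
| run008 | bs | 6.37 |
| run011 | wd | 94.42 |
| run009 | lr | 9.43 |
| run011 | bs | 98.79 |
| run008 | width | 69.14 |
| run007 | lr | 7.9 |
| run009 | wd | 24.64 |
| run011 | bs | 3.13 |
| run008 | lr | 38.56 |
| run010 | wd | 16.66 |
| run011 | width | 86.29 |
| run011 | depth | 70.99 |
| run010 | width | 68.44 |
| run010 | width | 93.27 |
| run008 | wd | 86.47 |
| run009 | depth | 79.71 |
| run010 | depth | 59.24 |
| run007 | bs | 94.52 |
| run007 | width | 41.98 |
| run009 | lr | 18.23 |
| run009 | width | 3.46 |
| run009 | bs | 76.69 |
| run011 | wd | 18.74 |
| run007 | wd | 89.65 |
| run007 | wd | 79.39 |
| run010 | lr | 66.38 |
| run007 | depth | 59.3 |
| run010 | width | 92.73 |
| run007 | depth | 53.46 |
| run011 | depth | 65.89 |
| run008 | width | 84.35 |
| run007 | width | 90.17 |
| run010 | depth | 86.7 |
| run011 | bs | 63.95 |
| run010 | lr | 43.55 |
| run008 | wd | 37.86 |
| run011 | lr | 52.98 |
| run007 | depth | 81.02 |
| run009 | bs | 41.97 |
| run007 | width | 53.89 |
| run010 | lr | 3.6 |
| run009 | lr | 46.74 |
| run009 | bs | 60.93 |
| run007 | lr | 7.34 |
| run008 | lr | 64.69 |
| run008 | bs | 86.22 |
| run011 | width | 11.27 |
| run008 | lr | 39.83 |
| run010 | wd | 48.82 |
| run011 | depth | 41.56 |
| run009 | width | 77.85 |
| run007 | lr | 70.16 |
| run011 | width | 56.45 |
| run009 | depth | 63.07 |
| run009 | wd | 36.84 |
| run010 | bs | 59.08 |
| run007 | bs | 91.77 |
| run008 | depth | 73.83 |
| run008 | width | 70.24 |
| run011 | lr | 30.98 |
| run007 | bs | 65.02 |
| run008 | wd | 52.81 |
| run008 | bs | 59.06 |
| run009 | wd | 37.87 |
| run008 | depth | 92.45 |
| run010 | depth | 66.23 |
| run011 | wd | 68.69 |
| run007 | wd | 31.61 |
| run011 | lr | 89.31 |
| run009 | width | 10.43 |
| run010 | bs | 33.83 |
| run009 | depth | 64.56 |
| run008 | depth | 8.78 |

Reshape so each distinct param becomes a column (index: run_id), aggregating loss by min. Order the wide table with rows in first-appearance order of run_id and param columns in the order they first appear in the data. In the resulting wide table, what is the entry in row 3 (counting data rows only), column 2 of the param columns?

With rows in first-appearance order of run_id, row 3 is run_id=run011. param columns in first-appearance order: wd, bs, lr, width, depth; column 2 is bs.
Long rows with run_id=run011, param=bs: min(98.79, 3.13, 63.95) = 3.13.

3.13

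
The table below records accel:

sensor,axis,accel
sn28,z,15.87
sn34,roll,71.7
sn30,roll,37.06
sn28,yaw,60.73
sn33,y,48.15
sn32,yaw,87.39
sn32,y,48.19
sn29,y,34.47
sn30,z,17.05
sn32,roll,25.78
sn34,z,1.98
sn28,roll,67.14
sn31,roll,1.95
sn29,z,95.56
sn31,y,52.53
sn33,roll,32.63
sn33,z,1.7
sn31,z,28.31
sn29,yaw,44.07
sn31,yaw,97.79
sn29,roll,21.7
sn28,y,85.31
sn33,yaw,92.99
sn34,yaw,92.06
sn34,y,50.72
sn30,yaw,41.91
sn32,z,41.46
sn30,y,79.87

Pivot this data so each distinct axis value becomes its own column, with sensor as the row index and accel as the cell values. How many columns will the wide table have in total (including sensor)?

5

1 column for sensor plus 4 distinct axis values → 5 columns.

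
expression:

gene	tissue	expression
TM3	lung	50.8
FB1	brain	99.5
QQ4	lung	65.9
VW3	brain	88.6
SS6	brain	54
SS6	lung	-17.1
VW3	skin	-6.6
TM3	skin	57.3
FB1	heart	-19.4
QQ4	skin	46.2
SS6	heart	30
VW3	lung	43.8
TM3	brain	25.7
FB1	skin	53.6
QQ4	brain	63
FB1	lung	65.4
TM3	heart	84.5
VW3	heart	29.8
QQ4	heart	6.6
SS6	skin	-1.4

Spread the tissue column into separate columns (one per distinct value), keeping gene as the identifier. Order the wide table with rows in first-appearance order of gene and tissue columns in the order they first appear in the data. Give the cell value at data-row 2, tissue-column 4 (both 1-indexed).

-19.4

With rows in first-appearance order of gene, row 2 is gene=FB1. tissue columns in first-appearance order: lung, brain, skin, heart; column 4 is heart.
Long rows with gene=FB1, tissue=heart: expression = -19.4.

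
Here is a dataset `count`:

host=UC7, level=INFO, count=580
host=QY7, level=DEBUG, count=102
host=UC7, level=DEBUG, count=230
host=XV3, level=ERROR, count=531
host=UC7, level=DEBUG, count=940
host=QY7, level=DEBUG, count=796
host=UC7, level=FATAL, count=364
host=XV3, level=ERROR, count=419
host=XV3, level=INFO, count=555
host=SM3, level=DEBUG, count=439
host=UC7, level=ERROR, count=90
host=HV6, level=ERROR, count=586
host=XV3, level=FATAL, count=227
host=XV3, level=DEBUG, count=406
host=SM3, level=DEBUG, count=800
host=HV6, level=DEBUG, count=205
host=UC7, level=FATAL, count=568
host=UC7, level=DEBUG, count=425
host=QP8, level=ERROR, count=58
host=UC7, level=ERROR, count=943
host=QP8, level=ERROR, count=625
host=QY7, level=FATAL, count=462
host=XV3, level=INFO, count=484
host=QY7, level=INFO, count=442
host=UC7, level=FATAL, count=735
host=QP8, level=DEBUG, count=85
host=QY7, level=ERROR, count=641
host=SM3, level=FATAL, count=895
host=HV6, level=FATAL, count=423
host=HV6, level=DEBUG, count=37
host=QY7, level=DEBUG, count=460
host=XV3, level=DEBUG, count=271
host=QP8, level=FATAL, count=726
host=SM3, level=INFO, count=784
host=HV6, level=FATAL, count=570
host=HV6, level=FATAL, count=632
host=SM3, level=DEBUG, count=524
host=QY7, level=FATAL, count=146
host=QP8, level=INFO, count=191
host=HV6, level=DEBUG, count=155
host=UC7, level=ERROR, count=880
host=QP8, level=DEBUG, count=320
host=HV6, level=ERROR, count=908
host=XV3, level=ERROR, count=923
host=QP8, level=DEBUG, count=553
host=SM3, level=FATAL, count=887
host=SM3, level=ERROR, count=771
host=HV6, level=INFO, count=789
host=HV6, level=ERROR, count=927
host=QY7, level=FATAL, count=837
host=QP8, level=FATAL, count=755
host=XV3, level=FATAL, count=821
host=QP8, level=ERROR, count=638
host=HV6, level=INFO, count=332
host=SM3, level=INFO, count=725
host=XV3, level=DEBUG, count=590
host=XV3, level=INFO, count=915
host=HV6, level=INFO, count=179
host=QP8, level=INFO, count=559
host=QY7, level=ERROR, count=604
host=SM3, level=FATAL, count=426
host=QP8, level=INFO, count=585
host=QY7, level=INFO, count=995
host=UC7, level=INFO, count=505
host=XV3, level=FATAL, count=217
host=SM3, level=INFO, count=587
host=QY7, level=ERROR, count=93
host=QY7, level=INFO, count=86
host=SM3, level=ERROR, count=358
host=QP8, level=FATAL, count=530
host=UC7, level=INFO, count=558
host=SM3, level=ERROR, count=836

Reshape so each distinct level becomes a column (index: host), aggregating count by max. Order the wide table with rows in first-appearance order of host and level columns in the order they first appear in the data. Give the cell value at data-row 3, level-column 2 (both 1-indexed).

590

With rows in first-appearance order of host, row 3 is host=XV3. level columns in first-appearance order: INFO, DEBUG, ERROR, FATAL; column 2 is DEBUG.
Long rows with host=XV3, level=DEBUG: max(406, 271, 590) = 590.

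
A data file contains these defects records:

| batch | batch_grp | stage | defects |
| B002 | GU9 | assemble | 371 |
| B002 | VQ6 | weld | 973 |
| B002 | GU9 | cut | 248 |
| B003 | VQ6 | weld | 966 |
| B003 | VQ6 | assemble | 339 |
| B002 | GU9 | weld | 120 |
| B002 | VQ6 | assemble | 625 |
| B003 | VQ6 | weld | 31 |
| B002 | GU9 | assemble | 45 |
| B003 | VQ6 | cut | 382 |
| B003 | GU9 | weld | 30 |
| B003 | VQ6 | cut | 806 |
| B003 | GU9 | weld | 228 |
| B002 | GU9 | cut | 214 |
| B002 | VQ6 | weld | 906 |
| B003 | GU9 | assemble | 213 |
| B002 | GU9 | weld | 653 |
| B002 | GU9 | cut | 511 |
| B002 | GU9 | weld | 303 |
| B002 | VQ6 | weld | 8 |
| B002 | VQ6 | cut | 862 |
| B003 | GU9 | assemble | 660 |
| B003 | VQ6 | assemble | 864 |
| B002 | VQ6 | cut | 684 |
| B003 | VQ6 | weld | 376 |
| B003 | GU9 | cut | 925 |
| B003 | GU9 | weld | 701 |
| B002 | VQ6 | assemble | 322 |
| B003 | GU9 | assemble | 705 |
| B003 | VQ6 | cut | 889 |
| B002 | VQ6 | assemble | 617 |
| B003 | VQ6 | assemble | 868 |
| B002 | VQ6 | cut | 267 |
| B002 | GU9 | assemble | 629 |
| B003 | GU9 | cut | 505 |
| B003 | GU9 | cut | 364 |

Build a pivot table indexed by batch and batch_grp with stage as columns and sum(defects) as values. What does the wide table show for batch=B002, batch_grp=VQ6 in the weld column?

1887

Rows with batch=B002, batch_grp=VQ6 and stage=weld: defects values are 973, 906, 8.
973 + 906 + 8 = 1887.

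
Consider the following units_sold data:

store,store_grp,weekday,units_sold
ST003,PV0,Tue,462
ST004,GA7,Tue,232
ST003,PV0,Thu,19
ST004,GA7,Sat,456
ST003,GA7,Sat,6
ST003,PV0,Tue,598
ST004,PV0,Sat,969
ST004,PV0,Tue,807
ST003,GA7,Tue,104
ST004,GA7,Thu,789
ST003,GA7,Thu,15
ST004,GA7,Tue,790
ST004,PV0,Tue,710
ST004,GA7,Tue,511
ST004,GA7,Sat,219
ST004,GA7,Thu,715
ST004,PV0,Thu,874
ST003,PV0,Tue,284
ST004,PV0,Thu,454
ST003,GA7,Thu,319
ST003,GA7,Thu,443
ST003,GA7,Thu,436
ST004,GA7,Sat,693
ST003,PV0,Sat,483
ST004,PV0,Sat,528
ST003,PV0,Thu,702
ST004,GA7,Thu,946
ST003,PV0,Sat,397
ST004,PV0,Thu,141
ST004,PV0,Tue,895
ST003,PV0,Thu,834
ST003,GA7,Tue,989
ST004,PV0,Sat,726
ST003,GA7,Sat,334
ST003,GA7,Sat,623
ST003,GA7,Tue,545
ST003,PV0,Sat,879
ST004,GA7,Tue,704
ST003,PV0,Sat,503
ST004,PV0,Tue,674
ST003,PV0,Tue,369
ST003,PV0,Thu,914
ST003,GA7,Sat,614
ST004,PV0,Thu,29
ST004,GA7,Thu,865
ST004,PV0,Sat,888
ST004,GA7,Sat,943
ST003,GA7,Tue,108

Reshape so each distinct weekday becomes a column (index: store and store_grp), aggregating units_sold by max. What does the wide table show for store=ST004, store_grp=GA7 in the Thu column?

Rows with store=ST004, store_grp=GA7 and weekday=Thu: units_sold values are 789, 715, 946, 865.
max(789, 715, 946, 865) = 946.

946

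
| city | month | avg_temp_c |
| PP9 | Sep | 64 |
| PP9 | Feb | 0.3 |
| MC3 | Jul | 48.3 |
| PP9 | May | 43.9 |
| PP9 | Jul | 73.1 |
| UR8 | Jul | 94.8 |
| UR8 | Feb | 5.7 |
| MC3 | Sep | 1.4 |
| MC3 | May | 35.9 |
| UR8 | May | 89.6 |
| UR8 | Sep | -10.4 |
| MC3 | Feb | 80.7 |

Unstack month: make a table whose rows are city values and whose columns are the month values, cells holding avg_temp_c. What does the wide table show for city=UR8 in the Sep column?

Wide layout: rows indexed by city, columns are the 4 distinct month values (Sep, Feb, Jul, May).
Cell (city=UR8, month=Sep) draws from the long row where city=UR8 and month=Sep, which has avg_temp_c=-10.4.

-10.4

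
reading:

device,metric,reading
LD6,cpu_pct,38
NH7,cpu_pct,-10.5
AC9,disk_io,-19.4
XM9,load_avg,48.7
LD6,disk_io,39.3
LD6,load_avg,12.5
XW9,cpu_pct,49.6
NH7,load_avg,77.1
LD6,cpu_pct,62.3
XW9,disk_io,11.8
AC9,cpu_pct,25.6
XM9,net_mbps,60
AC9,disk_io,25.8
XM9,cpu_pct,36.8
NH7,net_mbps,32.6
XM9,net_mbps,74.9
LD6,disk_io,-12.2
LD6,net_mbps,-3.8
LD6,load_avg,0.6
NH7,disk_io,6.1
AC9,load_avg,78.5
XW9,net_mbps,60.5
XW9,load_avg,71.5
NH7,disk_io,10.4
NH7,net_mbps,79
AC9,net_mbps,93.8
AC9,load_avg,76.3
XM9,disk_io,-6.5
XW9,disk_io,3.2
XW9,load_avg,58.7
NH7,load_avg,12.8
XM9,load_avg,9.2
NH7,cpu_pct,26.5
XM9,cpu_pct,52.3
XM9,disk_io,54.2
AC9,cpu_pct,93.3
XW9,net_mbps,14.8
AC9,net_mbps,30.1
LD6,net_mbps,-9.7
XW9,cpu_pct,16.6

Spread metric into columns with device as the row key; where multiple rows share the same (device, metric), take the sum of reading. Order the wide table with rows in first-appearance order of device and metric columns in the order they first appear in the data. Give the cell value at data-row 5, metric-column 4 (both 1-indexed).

75.3

With rows in first-appearance order of device, row 5 is device=XW9. metric columns in first-appearance order: cpu_pct, disk_io, load_avg, net_mbps; column 4 is net_mbps.
Long rows with device=XW9, metric=net_mbps: 60.5 + 14.8 = 75.3.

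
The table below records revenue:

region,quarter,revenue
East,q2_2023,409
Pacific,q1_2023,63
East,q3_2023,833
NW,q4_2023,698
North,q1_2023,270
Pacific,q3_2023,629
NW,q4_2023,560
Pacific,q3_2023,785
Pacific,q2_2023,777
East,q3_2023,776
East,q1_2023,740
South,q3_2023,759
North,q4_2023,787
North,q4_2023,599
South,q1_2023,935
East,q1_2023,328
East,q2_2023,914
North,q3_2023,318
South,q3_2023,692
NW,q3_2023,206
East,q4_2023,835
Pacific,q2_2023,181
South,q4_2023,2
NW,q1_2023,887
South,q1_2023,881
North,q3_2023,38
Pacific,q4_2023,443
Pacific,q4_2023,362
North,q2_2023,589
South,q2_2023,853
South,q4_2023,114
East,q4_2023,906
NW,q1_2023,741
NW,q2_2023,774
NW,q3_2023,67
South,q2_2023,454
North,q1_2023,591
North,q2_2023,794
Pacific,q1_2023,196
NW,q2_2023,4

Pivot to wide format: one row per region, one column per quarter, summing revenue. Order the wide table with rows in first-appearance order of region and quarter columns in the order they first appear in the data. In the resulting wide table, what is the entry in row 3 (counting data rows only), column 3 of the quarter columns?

273

With rows in first-appearance order of region, row 3 is region=NW. quarter columns in first-appearance order: q2_2023, q1_2023, q3_2023, q4_2023; column 3 is q3_2023.
Long rows with region=NW, quarter=q3_2023: 206 + 67 = 273.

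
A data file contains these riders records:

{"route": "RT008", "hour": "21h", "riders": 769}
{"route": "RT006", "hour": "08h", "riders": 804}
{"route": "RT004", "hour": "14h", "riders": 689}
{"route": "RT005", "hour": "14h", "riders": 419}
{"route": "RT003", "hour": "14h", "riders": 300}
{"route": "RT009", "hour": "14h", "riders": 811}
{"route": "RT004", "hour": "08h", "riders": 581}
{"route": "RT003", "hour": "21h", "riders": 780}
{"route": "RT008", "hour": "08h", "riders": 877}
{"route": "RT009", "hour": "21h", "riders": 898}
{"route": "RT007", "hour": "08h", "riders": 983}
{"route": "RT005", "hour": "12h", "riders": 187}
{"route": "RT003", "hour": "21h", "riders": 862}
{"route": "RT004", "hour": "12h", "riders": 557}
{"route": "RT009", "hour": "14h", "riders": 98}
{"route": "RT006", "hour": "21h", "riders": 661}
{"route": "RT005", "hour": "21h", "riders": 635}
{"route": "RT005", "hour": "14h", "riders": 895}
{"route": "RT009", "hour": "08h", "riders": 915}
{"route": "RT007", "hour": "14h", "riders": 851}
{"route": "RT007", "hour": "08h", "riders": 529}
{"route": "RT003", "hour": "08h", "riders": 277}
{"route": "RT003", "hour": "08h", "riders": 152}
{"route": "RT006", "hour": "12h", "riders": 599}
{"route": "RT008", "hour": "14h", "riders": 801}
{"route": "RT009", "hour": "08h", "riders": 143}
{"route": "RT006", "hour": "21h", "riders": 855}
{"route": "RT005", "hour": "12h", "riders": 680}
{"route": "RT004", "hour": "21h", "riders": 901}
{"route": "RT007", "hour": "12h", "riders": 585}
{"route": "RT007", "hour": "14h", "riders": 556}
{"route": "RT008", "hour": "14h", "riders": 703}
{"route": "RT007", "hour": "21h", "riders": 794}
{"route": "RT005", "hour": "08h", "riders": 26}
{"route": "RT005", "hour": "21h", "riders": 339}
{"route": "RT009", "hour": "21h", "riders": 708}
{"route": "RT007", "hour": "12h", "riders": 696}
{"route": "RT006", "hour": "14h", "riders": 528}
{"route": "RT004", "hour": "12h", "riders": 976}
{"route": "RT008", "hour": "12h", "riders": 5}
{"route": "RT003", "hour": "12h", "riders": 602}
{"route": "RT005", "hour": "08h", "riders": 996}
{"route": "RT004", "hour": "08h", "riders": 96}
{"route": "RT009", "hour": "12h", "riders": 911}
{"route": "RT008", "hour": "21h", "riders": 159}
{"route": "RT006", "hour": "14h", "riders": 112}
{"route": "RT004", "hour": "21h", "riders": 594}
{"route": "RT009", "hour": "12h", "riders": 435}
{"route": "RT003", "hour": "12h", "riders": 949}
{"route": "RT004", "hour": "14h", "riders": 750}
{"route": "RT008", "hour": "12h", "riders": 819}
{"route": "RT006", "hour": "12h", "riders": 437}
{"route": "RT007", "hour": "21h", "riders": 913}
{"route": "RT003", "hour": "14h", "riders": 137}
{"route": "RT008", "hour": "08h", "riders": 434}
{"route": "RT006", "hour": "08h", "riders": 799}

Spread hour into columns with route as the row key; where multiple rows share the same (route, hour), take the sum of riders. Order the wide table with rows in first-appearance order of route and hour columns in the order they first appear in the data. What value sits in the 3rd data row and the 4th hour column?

With rows in first-appearance order of route, row 3 is route=RT004. hour columns in first-appearance order: 21h, 08h, 14h, 12h; column 4 is 12h.
Long rows with route=RT004, hour=12h: 557 + 976 = 1533.

1533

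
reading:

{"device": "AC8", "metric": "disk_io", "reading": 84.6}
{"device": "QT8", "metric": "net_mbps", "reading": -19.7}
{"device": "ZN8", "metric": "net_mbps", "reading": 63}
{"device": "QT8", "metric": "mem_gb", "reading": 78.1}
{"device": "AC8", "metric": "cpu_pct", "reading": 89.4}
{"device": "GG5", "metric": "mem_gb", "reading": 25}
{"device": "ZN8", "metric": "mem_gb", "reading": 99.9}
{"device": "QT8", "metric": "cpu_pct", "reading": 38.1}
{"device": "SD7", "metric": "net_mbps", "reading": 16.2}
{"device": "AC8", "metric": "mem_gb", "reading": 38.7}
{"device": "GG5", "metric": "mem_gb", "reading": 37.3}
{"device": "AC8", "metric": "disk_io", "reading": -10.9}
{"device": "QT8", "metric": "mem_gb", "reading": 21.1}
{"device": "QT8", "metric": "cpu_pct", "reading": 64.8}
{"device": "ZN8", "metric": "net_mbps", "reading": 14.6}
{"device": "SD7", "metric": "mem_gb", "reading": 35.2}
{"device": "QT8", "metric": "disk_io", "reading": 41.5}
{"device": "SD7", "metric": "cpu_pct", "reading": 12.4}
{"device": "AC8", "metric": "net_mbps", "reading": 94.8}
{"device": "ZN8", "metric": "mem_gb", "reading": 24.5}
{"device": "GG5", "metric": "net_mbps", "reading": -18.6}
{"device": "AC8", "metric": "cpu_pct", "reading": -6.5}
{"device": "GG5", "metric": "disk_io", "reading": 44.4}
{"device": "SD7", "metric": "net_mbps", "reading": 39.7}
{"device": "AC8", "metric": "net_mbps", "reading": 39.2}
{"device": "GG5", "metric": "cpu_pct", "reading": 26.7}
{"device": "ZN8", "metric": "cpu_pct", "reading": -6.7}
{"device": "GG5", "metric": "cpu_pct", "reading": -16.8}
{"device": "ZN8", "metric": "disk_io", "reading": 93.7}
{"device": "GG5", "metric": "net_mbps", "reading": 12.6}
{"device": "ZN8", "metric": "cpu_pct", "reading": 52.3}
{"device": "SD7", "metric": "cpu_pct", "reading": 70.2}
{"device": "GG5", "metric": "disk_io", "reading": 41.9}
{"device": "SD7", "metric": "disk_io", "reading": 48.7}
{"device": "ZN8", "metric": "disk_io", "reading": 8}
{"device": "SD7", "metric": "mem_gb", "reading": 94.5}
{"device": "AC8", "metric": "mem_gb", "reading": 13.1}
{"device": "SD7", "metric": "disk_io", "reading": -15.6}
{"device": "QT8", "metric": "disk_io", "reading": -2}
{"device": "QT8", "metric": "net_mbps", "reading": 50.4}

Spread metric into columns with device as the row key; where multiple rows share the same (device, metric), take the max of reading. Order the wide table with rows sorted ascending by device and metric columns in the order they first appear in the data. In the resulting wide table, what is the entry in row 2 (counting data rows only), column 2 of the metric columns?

With rows sorted ascending by device, row 2 is device=GG5. metric columns in first-appearance order: disk_io, net_mbps, mem_gb, cpu_pct; column 2 is net_mbps.
Long rows with device=GG5, metric=net_mbps: max(-18.6, 12.6) = 12.6.

12.6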